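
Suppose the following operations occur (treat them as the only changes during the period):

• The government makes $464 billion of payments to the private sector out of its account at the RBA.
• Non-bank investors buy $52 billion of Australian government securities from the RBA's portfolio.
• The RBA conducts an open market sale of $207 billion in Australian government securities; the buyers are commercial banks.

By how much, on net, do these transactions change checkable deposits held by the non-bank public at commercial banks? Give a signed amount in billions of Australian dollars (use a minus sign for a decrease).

+$412 billion

RBA balance sheet:
  Assets:      Securities −$259B
  Liabilities: Bank reserves +$205B, Government deposits −$464B
Commercial banking system:
  Assets:      Reserves at CB +$205B, Securities +$207B
  Liabilities: Checkable deposits +$412B
So the change in checkable deposits held by the non-bank public at commercial banks is +$412 billion.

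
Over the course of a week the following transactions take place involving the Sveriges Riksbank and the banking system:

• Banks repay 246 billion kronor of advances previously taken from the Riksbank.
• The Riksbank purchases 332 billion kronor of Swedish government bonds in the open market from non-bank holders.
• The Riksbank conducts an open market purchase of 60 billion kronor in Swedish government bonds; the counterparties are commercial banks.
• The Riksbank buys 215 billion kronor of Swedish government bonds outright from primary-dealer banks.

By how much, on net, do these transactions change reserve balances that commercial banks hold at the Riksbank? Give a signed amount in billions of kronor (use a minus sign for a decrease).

Riksbank balance sheet:
  Assets:      Securities +607B, Loans to banks −246B
  Liabilities: Bank reserves +361B
So the change in reserve balances that commercial banks hold at the Riksbank is +361 billion.

+361 billion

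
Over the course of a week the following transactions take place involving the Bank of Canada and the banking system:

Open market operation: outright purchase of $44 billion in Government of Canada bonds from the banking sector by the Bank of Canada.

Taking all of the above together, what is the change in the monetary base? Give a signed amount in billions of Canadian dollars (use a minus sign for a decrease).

Bank of Canada balance sheet:
  Assets:      Securities +$44B
  Liabilities: Bank reserves +$44B
Commercial banking system:
  Assets:      Reserves at CB +$44B, Securities −$44B
  Liabilities: no change
Monetary base = currency + reserves: 0 + (+$44B) = +$44 billion.

+$44 billion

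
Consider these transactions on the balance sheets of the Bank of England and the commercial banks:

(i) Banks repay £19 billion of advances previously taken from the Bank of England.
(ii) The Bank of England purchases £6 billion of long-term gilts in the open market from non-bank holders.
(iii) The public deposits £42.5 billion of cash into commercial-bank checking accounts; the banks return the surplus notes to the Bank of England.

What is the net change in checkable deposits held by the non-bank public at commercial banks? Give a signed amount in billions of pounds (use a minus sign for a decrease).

Discount-window repayment £19 billion: the counterparty is a bank, so public deposits are unchanged → 0.
Asset purchase (from non-banks) £6 billion: non-bank counterparties' bank balances rise → +£6B.
Currency deposit £42.5 billion: non-bank counterparties' bank balances rise → +£42.5B.
Net: 0 + 6 + 42.5 = +£48.5 billion.

+£48.5 billion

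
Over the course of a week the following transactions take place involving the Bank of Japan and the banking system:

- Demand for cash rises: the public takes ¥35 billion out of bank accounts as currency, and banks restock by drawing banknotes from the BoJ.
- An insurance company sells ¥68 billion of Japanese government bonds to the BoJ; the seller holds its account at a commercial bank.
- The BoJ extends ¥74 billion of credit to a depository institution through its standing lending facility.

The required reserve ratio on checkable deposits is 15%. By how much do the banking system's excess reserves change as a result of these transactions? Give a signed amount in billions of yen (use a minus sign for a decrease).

+¥102.05 billion

Currency withdrawal ¥35 billion: reserves −¥35B, deposits −¥35B.
Asset purchase (from non-banks) ¥68 billion: reserves +¥68B, deposits +¥68B.
Discount-window loan ¥74 billion: reserves +¥74B, deposits 0.
Totals: Δreserves = +¥107B, Δdeposits = +¥33B.
Δrequired reserves = 15% × +¥33B = +¥4.95B.
Δexcess reserves = Δreserves − Δrequired = +¥107B − (+¥4.95B) = +¥102.05 billion.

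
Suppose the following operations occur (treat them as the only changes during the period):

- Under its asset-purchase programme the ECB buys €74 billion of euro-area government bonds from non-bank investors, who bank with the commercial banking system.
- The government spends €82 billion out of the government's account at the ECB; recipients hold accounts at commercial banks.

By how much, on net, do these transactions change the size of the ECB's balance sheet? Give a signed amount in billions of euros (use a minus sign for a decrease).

+€74 billion

ECB balance sheet:
  Assets:      Securities +€74B
  Liabilities: Bank reserves +€156B, Government deposits −€82B
Change in total ECB assets = +€74 billion.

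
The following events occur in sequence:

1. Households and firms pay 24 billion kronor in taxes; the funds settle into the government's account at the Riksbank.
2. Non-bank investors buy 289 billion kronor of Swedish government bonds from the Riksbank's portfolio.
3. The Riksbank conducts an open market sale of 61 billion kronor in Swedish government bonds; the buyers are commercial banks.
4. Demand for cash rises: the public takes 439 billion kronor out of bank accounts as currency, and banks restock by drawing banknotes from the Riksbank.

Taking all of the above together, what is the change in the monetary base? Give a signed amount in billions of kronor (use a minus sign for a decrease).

-374 billion

Government account inflow 24 billion kronor: reserves shift to a non-base liability → −24B.
Asset sale (to non-banks) 289 billion kronor: Riksbank balance sheet contracts → −289B.
OMO sale (to banks) 61 billion kronor: Riksbank balance sheet contracts → −61B.
Currency withdrawal 439 billion kronor: just a shift between currency and reserves — both are base money → 0.
Net: −24 − 289 − 61 + 0 = -374 billion.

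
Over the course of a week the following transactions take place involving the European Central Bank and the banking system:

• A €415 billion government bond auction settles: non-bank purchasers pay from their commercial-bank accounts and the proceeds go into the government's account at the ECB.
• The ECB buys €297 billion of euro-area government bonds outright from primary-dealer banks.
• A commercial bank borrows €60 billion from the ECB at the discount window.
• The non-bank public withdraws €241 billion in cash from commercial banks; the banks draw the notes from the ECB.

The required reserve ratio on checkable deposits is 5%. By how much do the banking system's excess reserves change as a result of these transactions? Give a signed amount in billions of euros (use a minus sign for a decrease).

-€266.2 billion

Government account inflow €415 billion: reserves −€415B, deposits −€415B.
OMO purchase (from banks) €297 billion: reserves +€297B, deposits 0.
Discount-window loan €60 billion: reserves +€60B, deposits 0.
Currency withdrawal €241 billion: reserves −€241B, deposits −€241B.
Totals: Δreserves = −€299B, Δdeposits = −€656B.
Δrequired reserves = 5% × −€656B = −€32.8B.
Δexcess reserves = Δreserves − Δrequired = −€299B − (−€32.8B) = -€266.2 billion.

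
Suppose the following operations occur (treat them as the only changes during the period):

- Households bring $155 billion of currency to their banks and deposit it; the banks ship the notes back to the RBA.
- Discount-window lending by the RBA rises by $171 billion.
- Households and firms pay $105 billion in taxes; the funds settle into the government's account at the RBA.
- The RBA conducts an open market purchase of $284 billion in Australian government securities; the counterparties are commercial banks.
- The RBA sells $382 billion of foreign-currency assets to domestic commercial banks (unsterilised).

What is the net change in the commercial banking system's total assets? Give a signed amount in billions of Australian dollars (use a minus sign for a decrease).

Currency deposit $155 billion: bank balance sheets expand → +$155B.
Discount-window loan $171 billion: bank balance sheets expand → +$171B.
Government account inflow $105 billion: bank balance sheets shrink → −$105B.
OMO purchase (from banks) $284 billion: just an asset swap on bank balance sheets → 0.
FX sale $382 billion: just an asset swap on bank balance sheets → 0.
Net: 155 + 171 − 105 + 0 + 0 = +$221 billion.

+$221 billion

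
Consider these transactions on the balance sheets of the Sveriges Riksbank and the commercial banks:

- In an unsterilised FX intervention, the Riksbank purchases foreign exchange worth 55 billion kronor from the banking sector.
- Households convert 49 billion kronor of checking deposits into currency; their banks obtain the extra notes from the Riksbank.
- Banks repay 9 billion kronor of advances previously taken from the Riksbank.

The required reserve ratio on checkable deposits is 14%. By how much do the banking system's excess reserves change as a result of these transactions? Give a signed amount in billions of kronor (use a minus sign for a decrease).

FX purchase 55 billion kronor: reserves +55B, deposits 0.
Currency withdrawal 49 billion kronor: reserves −49B, deposits −49B.
Discount-window repayment 9 billion kronor: reserves −9B, deposits 0.
Totals: Δreserves = −3B, Δdeposits = −49B.
Δrequired reserves = 14% × −49B = −6.86B.
Δexcess reserves = Δreserves − Δrequired = −3B − (−6.86B) = +3.86 billion.

+3.86 billion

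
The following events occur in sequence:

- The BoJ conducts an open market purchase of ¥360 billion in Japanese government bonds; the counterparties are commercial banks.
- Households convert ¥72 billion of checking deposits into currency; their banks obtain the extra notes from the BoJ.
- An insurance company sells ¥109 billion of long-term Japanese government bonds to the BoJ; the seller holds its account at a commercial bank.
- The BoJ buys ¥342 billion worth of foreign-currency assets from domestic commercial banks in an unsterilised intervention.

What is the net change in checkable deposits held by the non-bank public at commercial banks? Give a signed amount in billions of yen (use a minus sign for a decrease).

BoJ balance sheet:
  Assets:      Securities +¥469B, Foreign assets +¥342B
  Liabilities: Bank reserves +¥739B, Currency in circulation +¥72B
Commercial banking system:
  Assets:      Reserves at CB +¥739B, Securities −¥360B, Foreign assets −¥342B
  Liabilities: Checkable deposits +¥37B
So the change in checkable deposits held by the non-bank public at commercial banks is +¥37 billion.

+¥37 billion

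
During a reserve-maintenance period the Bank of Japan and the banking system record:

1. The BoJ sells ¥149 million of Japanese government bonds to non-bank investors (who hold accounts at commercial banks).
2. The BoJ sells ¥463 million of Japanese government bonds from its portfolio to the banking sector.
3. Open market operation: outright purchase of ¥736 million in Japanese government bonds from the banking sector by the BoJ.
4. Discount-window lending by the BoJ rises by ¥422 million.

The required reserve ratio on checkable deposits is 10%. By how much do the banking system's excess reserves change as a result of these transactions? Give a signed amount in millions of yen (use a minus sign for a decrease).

Asset sale (to non-banks) ¥149 million: reserves −¥149M, deposits −¥149M.
OMO sale (to banks) ¥463 million: reserves −¥463M, deposits 0.
OMO purchase (from banks) ¥736 million: reserves +¥736M, deposits 0.
Discount-window loan ¥422 million: reserves +¥422M, deposits 0.
Totals: Δreserves = +¥546M, Δdeposits = −¥149M.
Δrequired reserves = 10% × −¥149M = −¥14.9M.
Δexcess reserves = Δreserves − Δrequired = +¥546M − (−¥14.9M) = +¥560.9 million.

+¥560.9 million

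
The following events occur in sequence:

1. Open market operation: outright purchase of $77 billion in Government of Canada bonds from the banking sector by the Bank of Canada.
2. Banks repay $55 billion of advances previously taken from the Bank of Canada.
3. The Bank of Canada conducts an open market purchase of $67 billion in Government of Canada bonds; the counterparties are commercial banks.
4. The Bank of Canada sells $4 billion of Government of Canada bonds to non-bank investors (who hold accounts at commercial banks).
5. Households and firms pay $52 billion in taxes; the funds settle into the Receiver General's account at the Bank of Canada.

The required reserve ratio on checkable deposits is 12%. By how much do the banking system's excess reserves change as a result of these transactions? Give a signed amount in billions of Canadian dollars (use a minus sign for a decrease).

OMO purchase (from banks) $77 billion: reserves +$77B, deposits 0.
Discount-window repayment $55 billion: reserves −$55B, deposits 0.
OMO purchase (from banks) $67 billion: reserves +$67B, deposits 0.
Asset sale (to non-banks) $4 billion: reserves −$4B, deposits −$4B.
Government account inflow $52 billion: reserves −$52B, deposits −$52B.
Totals: Δreserves = +$33B, Δdeposits = −$56B.
Δrequired reserves = 12% × −$56B = −$6.72B.
Δexcess reserves = Δreserves − Δrequired = +$33B − (−$6.72B) = +$39.72 billion.

+$39.72 billion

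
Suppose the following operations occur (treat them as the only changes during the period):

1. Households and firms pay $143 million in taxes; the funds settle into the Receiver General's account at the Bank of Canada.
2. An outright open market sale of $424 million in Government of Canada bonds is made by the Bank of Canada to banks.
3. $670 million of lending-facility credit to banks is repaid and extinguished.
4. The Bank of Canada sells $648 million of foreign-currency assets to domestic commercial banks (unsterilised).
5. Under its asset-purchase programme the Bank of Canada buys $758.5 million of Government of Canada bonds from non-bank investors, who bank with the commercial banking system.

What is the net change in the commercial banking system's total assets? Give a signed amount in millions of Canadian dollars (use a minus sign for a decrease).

Bank of Canada balance sheet:
  Assets:      Securities +$334.5M, Loans to banks −$670M, Foreign assets −$648M
  Liabilities: Bank reserves −$1126.5M, Government deposits +$143M
Commercial banking system:
  Assets:      Reserves at CB −$1126.5M, Securities +$424M, Foreign assets +$648M
  Liabilities: Checkable deposits +$615.5M, Borrowings from CB −$670M
Change in total bank assets = -$54.5 million.

-$54.5 million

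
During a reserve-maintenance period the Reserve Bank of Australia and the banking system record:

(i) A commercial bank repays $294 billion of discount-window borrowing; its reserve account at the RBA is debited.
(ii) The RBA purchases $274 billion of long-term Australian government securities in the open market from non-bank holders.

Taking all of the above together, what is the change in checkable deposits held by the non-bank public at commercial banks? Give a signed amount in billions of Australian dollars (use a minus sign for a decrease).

Discount-window repayment $294 billion: the counterparty is a bank, so public deposits are unchanged → 0.
Asset purchase (from non-banks) $274 billion: non-bank counterparties' bank balances rise → +$274B.
Net: 0 + 274 = +$274 billion.

+$274 billion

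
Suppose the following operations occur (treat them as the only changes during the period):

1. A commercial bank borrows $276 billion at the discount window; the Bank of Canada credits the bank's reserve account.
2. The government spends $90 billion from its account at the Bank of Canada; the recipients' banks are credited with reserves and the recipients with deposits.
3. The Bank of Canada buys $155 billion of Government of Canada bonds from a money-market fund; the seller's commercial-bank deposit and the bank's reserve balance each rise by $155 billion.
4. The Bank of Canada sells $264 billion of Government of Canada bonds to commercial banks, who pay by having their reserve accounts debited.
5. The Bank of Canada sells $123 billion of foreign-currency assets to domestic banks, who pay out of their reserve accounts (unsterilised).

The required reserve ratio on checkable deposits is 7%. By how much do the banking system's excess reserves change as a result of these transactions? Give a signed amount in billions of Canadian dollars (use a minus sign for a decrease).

Discount-window loan $276 billion: reserves +$276B, deposits 0.
Government spending $90 billion: reserves +$90B, deposits +$90B.
Asset purchase (from non-banks) $155 billion: reserves +$155B, deposits +$155B.
OMO sale (to banks) $264 billion: reserves −$264B, deposits 0.
FX sale $123 billion: reserves −$123B, deposits 0.
Totals: Δreserves = +$134B, Δdeposits = +$245B.
Δrequired reserves = 7% × +$245B = +$17.15B.
Δexcess reserves = Δreserves − Δrequired = +$134B − (+$17.15B) = +$116.85 billion.

+$116.85 billion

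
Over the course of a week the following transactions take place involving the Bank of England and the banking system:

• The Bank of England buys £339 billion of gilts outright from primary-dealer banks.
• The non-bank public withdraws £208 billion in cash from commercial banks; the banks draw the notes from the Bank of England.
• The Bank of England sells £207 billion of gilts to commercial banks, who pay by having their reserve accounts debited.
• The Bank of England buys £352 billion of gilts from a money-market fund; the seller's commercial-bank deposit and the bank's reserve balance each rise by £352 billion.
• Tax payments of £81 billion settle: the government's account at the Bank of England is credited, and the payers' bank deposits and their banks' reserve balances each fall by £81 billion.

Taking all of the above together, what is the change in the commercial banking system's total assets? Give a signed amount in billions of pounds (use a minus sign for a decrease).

+£63 billion

Bank of England balance sheet:
  Assets:      Securities +£484B
  Liabilities: Bank reserves +£195B, Currency in circulation +£208B, Government deposits +£81B
Commercial banking system:
  Assets:      Reserves at CB +£195B, Securities −£132B
  Liabilities: Checkable deposits +£63B
Change in total bank assets = +£63 billion.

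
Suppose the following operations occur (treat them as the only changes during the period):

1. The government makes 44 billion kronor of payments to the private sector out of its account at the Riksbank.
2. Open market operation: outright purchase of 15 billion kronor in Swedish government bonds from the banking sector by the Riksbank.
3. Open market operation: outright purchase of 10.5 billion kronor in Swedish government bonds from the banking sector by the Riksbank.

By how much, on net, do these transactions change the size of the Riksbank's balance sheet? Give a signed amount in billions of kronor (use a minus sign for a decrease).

Riksbank balance sheet:
  Assets:      Securities +25.5B
  Liabilities: Bank reserves +69.5B, Government deposits −44B
Commercial banking system:
  Assets:      Reserves at CB +69.5B, Securities −25.5B
  Liabilities: Checkable deposits +44B
Change in total Riksbank assets = +25.5 billion.

+25.5 billion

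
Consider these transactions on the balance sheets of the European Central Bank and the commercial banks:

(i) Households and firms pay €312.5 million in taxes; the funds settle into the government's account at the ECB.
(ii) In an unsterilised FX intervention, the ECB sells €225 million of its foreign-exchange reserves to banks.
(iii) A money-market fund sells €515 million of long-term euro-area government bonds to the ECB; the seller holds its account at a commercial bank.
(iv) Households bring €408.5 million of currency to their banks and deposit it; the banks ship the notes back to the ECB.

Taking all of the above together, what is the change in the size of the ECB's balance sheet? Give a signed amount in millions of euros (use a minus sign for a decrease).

Government account inflow €312.5 million: only the composition of liabilities changes → 0.
FX sale €225 million: an ECB asset is shed → −€225M.
Asset purchase (from non-banks) €515 million: an ECB asset is acquired → +€515M.
Currency deposit €408.5 million: only the composition of liabilities changes → 0.
Net: 0 − 225 + 515 + 0 = +€290 million.

+€290 million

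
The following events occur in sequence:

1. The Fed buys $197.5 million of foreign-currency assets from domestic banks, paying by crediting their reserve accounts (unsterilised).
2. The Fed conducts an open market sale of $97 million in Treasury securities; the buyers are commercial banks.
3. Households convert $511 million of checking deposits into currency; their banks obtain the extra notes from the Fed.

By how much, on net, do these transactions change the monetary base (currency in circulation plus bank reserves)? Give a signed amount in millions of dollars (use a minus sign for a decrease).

+$100.5 million

Fed balance sheet:
  Assets:      Securities −$97M, Foreign assets +$197.5M
  Liabilities: Bank reserves −$410.5M, Currency in circulation +$511M
Monetary base = currency + reserves: +$511M + (−$410.5M) = +$100.5 million.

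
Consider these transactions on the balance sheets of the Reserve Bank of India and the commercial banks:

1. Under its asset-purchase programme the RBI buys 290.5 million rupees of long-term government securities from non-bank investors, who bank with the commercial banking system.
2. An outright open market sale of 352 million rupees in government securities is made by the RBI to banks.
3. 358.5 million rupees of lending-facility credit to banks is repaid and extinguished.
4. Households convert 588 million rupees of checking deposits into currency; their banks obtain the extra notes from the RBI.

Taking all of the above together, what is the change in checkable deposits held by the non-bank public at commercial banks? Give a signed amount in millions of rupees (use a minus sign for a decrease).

Asset purchase (from non-banks) 290.5 million rupees: non-bank counterparties' bank balances rise → +290.5M.
OMO sale (to banks) 352 million rupees: the counterparty is a bank, so public deposits are unchanged → 0.
Discount-window repayment 358.5 million rupees: the counterparty is a bank, so public deposits are unchanged → 0.
Currency withdrawal 588 million rupees: non-bank counterparties' bank balances fall → −588M.
Net: 290.5 + 0 + 0 − 588 = -297.5 million.

-297.5 million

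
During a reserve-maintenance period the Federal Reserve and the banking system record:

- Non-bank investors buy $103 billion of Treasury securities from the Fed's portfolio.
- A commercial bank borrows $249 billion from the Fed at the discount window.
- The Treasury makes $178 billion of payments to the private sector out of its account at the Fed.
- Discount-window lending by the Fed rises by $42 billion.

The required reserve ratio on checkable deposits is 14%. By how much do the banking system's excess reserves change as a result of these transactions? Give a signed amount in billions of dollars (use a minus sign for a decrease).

+$355.5 billion

Asset sale (to non-banks) $103 billion: reserves −$103B, deposits −$103B.
Discount-window loan $249 billion: reserves +$249B, deposits 0.
Government spending $178 billion: reserves +$178B, deposits +$178B.
Discount-window loan $42 billion: reserves +$42B, deposits 0.
Totals: Δreserves = +$366B, Δdeposits = +$75B.
Δrequired reserves = 14% × +$75B = +$10.5B.
Δexcess reserves = Δreserves − Δrequired = +$366B − (+$10.5B) = +$355.5 billion.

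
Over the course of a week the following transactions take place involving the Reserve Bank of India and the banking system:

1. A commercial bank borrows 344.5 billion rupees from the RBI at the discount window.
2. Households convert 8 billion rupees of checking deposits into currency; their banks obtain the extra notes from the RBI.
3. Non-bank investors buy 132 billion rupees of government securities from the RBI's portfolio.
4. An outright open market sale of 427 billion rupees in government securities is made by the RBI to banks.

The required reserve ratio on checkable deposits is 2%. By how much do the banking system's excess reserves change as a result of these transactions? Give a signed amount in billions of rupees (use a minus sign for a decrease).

Discount-window loan 344.5 billion rupees: reserves +344.5B, deposits 0.
Currency withdrawal 8 billion rupees: reserves −8B, deposits −8B.
Asset sale (to non-banks) 132 billion rupees: reserves −132B, deposits −132B.
OMO sale (to banks) 427 billion rupees: reserves −427B, deposits 0.
Totals: Δreserves = −222.5B, Δdeposits = −140B.
Δrequired reserves = 2% × −140B = −2.8B.
Δexcess reserves = Δreserves − Δrequired = −222.5B − (−2.8B) = -219.7 billion.

-219.7 billion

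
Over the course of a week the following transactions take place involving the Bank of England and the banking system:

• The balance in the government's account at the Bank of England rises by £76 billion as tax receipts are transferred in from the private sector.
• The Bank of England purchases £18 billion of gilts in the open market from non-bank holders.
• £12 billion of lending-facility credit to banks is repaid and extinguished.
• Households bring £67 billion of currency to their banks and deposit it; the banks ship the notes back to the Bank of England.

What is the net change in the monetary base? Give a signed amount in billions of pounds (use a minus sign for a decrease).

Government account inflow £76 billion: reserves shift to a non-base liability → −£76B.
Asset purchase (from non-banks) £18 billion: Bank of England balance sheet expands → +£18B.
Discount-window repayment £12 billion: Bank of England balance sheet contracts → −£12B.
Currency deposit £67 billion: just a shift between currency and reserves — both are base money → 0.
Net: −76 + 18 − 12 + 0 = -£70 billion.

-£70 billion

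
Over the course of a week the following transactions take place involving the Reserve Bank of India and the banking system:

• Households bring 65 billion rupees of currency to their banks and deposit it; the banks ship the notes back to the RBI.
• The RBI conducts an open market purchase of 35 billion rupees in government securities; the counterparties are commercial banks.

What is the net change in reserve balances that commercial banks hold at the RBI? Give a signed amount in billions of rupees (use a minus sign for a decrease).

Currency deposit 65 billion rupees: returned notes are swapped for reserve credit → +65B.
OMO purchase (from banks) 35 billion rupees: the RBI pays by crediting reserve accounts → +35B.
Net: 65 + 35 = +100 billion.

+100 billion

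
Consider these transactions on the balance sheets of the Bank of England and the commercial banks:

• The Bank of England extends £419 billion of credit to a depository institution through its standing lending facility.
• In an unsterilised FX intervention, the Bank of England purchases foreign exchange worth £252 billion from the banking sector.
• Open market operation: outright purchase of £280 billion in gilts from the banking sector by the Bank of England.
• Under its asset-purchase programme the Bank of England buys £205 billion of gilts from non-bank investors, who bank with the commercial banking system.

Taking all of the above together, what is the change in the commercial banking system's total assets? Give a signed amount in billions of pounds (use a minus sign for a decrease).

Discount-window loan £419 billion: bank balance sheets expand → +£419B.
FX purchase £252 billion: just an asset swap on bank balance sheets → 0.
OMO purchase (from banks) £280 billion: just an asset swap on bank balance sheets → 0.
Asset purchase (from non-banks) £205 billion: bank balance sheets expand → +£205B.
Net: 419 + 0 + 0 + 205 = +£624 billion.

+£624 billion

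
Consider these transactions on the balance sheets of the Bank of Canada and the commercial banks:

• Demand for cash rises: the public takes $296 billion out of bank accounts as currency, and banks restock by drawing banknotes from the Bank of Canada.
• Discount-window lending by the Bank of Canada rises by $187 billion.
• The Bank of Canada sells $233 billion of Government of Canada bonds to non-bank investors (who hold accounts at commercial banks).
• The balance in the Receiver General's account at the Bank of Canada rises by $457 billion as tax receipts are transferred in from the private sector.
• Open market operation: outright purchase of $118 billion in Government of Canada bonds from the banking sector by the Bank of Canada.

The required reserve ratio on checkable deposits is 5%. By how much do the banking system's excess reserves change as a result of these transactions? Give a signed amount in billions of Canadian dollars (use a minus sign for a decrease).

-$631.7 billion

Currency withdrawal $296 billion: reserves −$296B, deposits −$296B.
Discount-window loan $187 billion: reserves +$187B, deposits 0.
Asset sale (to non-banks) $233 billion: reserves −$233B, deposits −$233B.
Government account inflow $457 billion: reserves −$457B, deposits −$457B.
OMO purchase (from banks) $118 billion: reserves +$118B, deposits 0.
Totals: Δreserves = −$681B, Δdeposits = −$986B.
Δrequired reserves = 5% × −$986B = −$49.3B.
Δexcess reserves = Δreserves − Δrequired = −$681B − (−$49.3B) = -$631.7 billion.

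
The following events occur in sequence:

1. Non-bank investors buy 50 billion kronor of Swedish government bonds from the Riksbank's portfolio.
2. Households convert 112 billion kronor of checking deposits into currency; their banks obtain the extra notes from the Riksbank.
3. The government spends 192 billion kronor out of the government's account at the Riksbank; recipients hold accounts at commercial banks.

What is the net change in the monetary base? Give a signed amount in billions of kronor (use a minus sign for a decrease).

+142 billion

Asset sale (to non-banks) 50 billion kronor: Riksbank balance sheet contracts → −50B.
Currency withdrawal 112 billion kronor: just a shift between currency and reserves — both are base money → 0.
Government spending 192 billion kronor: a non-base liability converts back to reserves → +192B.
Net: −50 + 0 + 192 = +142 billion.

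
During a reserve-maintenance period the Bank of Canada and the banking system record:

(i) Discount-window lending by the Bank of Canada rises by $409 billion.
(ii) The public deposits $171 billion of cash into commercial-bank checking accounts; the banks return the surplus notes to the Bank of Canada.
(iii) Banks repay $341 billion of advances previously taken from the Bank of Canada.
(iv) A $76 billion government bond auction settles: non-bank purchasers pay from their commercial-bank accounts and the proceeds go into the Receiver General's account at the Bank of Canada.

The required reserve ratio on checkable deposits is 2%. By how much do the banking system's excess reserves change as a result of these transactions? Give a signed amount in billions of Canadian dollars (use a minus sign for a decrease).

Discount-window loan $409 billion: reserves +$409B, deposits 0.
Currency deposit $171 billion: reserves +$171B, deposits +$171B.
Discount-window repayment $341 billion: reserves −$341B, deposits 0.
Government account inflow $76 billion: reserves −$76B, deposits −$76B.
Totals: Δreserves = +$163B, Δdeposits = +$95B.
Δrequired reserves = 2% × +$95B = +$1.9B.
Δexcess reserves = Δreserves − Δrequired = +$163B − (+$1.9B) = +$161.1 billion.

+$161.1 billion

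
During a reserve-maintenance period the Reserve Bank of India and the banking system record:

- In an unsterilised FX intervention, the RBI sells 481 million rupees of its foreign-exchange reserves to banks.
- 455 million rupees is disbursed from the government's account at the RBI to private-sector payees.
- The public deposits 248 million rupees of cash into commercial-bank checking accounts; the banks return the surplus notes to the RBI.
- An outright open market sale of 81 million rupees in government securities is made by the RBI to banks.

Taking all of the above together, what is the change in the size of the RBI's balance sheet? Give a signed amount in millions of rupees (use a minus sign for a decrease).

-562 million

FX sale 481 million rupees: an RBI asset is shed → −481M.
Government spending 455 million rupees: only the composition of liabilities changes → 0.
Currency deposit 248 million rupees: only the composition of liabilities changes → 0.
OMO sale (to banks) 81 million rupees: an RBI asset is shed → −81M.
Net: −481 + 0 + 0 − 81 = -562 million.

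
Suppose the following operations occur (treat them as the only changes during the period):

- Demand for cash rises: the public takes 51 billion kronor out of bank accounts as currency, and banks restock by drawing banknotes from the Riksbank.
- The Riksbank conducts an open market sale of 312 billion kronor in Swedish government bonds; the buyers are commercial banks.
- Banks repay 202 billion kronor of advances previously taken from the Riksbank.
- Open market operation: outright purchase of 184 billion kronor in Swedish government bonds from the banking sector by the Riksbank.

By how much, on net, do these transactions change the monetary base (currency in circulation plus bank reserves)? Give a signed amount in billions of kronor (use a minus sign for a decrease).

-330 billion

Currency withdrawal 51 billion kronor: just a shift between currency and reserves — both are base money → 0.
OMO sale (to banks) 312 billion kronor: Riksbank balance sheet contracts → −312B.
Discount-window repayment 202 billion kronor: Riksbank balance sheet contracts → −202B.
OMO purchase (from banks) 184 billion kronor: Riksbank balance sheet expands → +184B.
Net: 0 − 312 − 202 + 184 = -330 billion.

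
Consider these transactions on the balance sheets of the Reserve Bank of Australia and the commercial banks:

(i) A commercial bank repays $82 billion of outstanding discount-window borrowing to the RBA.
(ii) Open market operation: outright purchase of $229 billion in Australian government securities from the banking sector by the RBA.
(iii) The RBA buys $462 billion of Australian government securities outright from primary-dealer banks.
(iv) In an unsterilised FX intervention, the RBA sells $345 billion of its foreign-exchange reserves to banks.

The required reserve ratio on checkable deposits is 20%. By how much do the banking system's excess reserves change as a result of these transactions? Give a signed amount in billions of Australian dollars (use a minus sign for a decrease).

+$264 billion

Discount-window repayment $82 billion: reserves −$82B, deposits 0.
OMO purchase (from banks) $229 billion: reserves +$229B, deposits 0.
OMO purchase (from banks) $462 billion: reserves +$462B, deposits 0.
FX sale $345 billion: reserves −$345B, deposits 0.
Totals: Δreserves = +$264B, Δdeposits = 0.
Δrequired reserves = 20% × 0 = 0.
Δexcess reserves = Δreserves − Δrequired = +$264B − (0) = +$264 billion.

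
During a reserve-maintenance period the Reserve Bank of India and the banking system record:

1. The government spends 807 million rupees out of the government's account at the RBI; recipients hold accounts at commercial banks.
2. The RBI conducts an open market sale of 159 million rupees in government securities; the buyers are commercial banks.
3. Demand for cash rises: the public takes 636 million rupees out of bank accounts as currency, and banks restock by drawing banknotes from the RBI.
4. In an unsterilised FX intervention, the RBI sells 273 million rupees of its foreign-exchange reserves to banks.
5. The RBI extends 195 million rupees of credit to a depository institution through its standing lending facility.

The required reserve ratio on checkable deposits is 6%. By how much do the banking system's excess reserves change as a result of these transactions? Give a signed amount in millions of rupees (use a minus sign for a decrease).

Government spending 807 million rupees: reserves +807M, deposits +807M.
OMO sale (to banks) 159 million rupees: reserves −159M, deposits 0.
Currency withdrawal 636 million rupees: reserves −636M, deposits −636M.
FX sale 273 million rupees: reserves −273M, deposits 0.
Discount-window loan 195 million rupees: reserves +195M, deposits 0.
Totals: Δreserves = −66M, Δdeposits = +171M.
Δrequired reserves = 6% × +171M = +10.26M.
Δexcess reserves = Δreserves − Δrequired = −66M − (+10.26M) = -76.26 million.

-76.26 million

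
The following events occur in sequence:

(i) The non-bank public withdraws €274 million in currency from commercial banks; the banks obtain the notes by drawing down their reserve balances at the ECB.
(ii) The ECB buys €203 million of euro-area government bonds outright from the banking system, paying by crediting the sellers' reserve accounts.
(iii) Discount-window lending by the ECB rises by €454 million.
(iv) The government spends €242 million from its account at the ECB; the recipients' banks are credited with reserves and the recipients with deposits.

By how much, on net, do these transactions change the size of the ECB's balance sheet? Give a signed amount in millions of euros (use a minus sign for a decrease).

Currency withdrawal €274 million: only the composition of liabilities changes → 0.
OMO purchase (from banks) €203 million: an ECB asset is acquired → +€203M.
Discount-window loan €454 million: an ECB asset is acquired → +€454M.
Government spending €242 million: only the composition of liabilities changes → 0.
Net: 0 + 203 + 454 + 0 = +€657 million.

+€657 million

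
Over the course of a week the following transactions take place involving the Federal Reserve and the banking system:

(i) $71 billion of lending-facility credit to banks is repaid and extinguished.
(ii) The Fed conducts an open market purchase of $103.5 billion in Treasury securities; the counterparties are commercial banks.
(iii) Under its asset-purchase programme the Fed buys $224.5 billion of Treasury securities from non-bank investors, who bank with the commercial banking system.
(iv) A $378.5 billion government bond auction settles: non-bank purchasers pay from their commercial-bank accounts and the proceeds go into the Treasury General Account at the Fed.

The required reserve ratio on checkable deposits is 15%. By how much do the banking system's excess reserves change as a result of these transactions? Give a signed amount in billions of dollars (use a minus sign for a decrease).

Discount-window repayment $71 billion: reserves −$71B, deposits 0.
OMO purchase (from banks) $103.5 billion: reserves +$103.5B, deposits 0.
Asset purchase (from non-banks) $224.5 billion: reserves +$224.5B, deposits +$224.5B.
Government account inflow $378.5 billion: reserves −$378.5B, deposits −$378.5B.
Totals: Δreserves = −$121.5B, Δdeposits = −$154B.
Δrequired reserves = 15% × −$154B = −$23.1B.
Δexcess reserves = Δreserves − Δrequired = −$121.5B − (−$23.1B) = -$98.4 billion.

-$98.4 billion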